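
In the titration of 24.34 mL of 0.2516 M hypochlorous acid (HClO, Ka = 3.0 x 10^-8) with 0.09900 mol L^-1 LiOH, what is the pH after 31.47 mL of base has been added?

Initial n(HClO) = 0.2516 x 0.02434 = 0.006124 mol.
n(LiOH) added = 0.09900 x 0.03147 = 0.003116 mol, converting that many moles of HClO to ClO-.
Remaining n(HClO) = 0.003008 mol; n(ClO-) = 0.003116 mol.
By Henderson-Hasselbalch, pH = pKa + log([A^-]/[HA]) = 7.52 + log(0.003116/0.003008) = 7.52 + (+0.02) = 7.54.

7.54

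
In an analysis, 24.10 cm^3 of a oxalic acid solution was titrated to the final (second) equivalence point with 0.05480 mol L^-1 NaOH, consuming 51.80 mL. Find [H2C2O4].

0.0589 M

n(NaOH) = 0.05480 x 0.05180 = 0.002839 mol.
At the final (second) equivalence point, 2 mol OH^- react per mol H2C2O4, so n(H2C2O4) = 0.002839 / 2 = 0.001419 mol.
[H2C2O4] = 0.001419 / 0.02410 L = 0.0589 M.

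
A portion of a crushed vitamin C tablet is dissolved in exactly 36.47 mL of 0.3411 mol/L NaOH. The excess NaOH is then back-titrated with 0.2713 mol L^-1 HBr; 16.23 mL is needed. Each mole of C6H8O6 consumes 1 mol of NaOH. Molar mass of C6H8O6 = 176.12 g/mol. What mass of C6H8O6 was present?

Total n(NaOH) added = 0.3411 x 0.03647 = 0.01244 mol.
n(HBr) used = 0.2713 x 0.01623 = 0.004403 mol, which equals the excess n(NaOH).
So n(NaOH) consumed by the sample = 0.01244 - 0.004403 = 0.008037 mol.
n(C6H8O6) = 0.008037 / 1 = 0.008037 mol.
mass = 0.008037 mol x 176.12 g/mol = 1.42 g.

1.42 g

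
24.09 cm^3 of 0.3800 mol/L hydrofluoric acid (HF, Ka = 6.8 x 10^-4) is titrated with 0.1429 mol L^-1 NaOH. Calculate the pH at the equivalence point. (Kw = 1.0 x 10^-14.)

8.09

n(HF) = 0.3800 x 0.02409 = 0.009154 mol; V(NaOH) at equivalence = 0.009154/0.1429 = 0.06406 L.
At equivalence all the acid is converted to F-; total volume = 0.02409 + 0.06406 = 0.08815 L, so [F-] = 0.009154/0.08815 = 0.1038 M.
Kb = Kw/Ka = 1.0e-14 / 6.8 x 10^-4 = 1.47e-11.
[OH^-] = sqrt(Kb x [F-]) = sqrt(1.47e-11 x 0.1038) = 1.24e-6 M.
pOH = 5.91, so pH = 14.00 - 5.91 = 8.09.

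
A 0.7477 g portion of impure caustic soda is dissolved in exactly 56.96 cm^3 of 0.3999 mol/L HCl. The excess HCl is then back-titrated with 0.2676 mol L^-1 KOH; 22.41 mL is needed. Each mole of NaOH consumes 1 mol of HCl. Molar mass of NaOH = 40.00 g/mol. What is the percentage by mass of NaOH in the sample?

Total n(HCl) added = 0.3999 x 0.05696 = 0.02278 mol.
n(KOH) used = 0.2676 x 0.02241 = 0.005997 mol, which equals the excess n(HCl).
So n(HCl) consumed by the sample = 0.02278 - 0.005997 = 0.01678 mol.
n(NaOH) = 0.01678 / 1 = 0.01678 mol.
mass NaOH = 0.01678 x 40.00 = 0.6713 g, so %NaOH = 0.6713/0.7477 x 100 = 89.8%.

89.8%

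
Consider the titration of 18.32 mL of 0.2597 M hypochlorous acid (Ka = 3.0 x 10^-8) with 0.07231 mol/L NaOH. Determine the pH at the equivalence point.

10.14

n(HClO) = 0.2597 x 0.01832 = 0.004758 mol; V(NaOH) at equivalence = 0.004758/0.07231 = 0.06580 L.
At equivalence all the acid is converted to ClO-; total volume = 0.01832 + 0.06580 = 0.08412 L, so [ClO-] = 0.004758/0.08412 = 0.05656 M.
Kb = Kw/Ka = 1.0e-14 / 3.0 x 10^-8 = 3.33e-7.
[OH^-] = sqrt(Kb x [ClO-]) = sqrt(3.33e-7 x 0.05656) = 0.000137 M.
pOH = 3.86, so pH = 14.00 - 3.86 = 10.14.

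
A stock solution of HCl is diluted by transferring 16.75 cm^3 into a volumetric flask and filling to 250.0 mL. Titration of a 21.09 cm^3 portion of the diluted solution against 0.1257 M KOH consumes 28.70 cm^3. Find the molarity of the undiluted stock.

n(KOH) = 0.1257 x 0.02870 = 0.003608 mol.
n(HCl) in the aliquot = 0.003608 mol.
[diluted HCl] = 0.003608 / 0.02109 = 0.1711 M.
Dilution factor = 250.0/16.75 = 14.93, so [stock] = 0.1711 x 14.93 = 2.55 M.

2.55 M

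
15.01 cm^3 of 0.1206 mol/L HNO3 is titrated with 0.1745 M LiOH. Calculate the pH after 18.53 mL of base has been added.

n(acid) = 0.1206 x 0.01501 = 0.001810 mol; n(LiOH) added = 0.1745 x 0.01853 = 0.003233 mol.
Base is in excess by 0.003233 - 0.001810 = 0.001423 mol in a total volume of 0.03354 L.
[OH^-] = 0.001423/0.03354 = 0.04244 M, so pOH = 1.37 and pH = 14.00 - 1.37 = 12.63.

12.63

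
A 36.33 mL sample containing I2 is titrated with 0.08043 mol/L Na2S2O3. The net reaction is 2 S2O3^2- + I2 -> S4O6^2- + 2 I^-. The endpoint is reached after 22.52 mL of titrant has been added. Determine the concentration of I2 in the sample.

0.0249 M

n(Na2S2O3) = 0.08043 x 0.02252 = 0.001811 mol.
From the balanced equation, 2 mol Na2S2O3 reacts with 1 mol I2, so n(I2) = 0.001811 x 1/2 = 0.0009056 mol.
[I2] = 0.0009056 / 0.03633 L = 0.0249 M.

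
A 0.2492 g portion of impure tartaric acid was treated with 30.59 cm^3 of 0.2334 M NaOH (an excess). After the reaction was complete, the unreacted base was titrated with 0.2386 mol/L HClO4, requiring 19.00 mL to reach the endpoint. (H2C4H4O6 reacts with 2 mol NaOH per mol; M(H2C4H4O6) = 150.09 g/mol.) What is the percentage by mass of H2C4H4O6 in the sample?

Total n(NaOH) added = 0.2334 x 0.03059 = 0.007140 mol.
n(HClO4) used = 0.2386 x 0.01900 = 0.004533 mol, which equals the excess n(NaOH).
So n(NaOH) consumed by the sample = 0.007140 - 0.004533 = 0.002606 mol.
n(H2C4H4O6) = 0.002606 / 2 = 0.001303 mol.
mass H2C4H4O6 = 0.001303 x 150.09 = 0.1956 g, so %H2C4H4O6 = 0.1956/0.2492 x 100 = 78.5%.

78.5%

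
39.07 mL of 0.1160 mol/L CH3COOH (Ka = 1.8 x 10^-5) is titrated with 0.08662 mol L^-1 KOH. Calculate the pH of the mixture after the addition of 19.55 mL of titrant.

4.52

Initial n(CH3COOH) = 0.1160 x 0.03907 = 0.004532 mol.
n(KOH) added = 0.08662 x 0.01955 = 0.001693 mol, converting that many moles of CH3COOH to CH3COO-.
Remaining n(CH3COOH) = 0.002839 mol; n(CH3COO-) = 0.001693 mol.
By Henderson-Hasselbalch, pH = pKa + log([A^-]/[HA]) = 4.74 + log(0.001693/0.002839) = 4.74 + (-0.22) = 4.52.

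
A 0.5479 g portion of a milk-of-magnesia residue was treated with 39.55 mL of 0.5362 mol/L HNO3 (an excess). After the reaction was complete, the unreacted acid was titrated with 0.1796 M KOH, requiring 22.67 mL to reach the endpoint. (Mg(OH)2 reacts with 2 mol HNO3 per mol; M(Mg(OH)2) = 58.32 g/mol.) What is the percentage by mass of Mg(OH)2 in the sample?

91.2%

Total n(HNO3) added = 0.5362 x 0.03955 = 0.02121 mol.
n(KOH) used = 0.1796 x 0.02267 = 0.004072 mol, which equals the excess n(HNO3).
So n(HNO3) consumed by the sample = 0.02121 - 0.004072 = 0.01714 mol.
n(Mg(OH)2) = 0.01714 / 2 = 0.008568 mol.
mass Mg(OH)2 = 0.008568 x 58.32 = 0.4997 g, so %Mg(OH)2 = 0.4997/0.5479 x 100 = 91.2%.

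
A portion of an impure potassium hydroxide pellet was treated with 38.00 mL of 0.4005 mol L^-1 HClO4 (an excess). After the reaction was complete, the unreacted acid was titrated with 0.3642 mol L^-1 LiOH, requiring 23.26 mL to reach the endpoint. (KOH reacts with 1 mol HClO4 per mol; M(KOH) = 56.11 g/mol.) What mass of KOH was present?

0.379 g

Total n(HClO4) added = 0.4005 x 0.03800 = 0.01522 mol.
n(LiOH) used = 0.3642 x 0.02326 = 0.008471 mol, which equals the excess n(HClO4).
So n(HClO4) consumed by the sample = 0.01522 - 0.008471 = 0.006748 mol.
n(KOH) = 0.006748 / 1 = 0.006748 mol.
mass = 0.006748 mol x 56.11 g/mol = 0.379 g.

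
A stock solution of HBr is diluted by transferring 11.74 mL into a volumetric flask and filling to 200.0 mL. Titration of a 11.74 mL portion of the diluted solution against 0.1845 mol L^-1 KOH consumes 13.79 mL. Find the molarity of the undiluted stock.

n(KOH) = 0.1845 x 0.01379 = 0.002544 mol.
n(HBr) in the aliquot = 0.002544 mol.
[diluted HBr] = 0.002544 / 0.01174 = 0.2167 M.
Dilution factor = 200.0/11.74 = 17.04, so [stock] = 0.2167 x 17.04 = 3.69 M.

3.69 M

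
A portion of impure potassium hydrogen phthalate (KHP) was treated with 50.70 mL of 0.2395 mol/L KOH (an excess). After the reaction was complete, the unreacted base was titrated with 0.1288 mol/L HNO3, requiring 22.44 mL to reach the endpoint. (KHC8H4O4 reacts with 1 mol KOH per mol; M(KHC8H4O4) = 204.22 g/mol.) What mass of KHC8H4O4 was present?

Total n(KOH) added = 0.2395 x 0.05070 = 0.01214 mol.
n(HNO3) used = 0.1288 x 0.02244 = 0.002890 mol, which equals the excess n(KOH).
So n(KOH) consumed by the sample = 0.01214 - 0.002890 = 0.009252 mol.
n(KHC8H4O4) = 0.009252 / 1 = 0.009252 mol.
mass = 0.009252 mol x 204.22 g/mol = 1.89 g.

1.89 g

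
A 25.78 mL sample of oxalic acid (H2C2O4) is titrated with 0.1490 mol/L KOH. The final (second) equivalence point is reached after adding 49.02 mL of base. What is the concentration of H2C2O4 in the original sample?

0.142 M

n(KOH) = 0.1490 x 0.04902 = 0.007304 mol.
At the final (second) equivalence point, 2 mol OH^- react per mol H2C2O4, so n(H2C2O4) = 0.007304 / 2 = 0.003652 mol.
[H2C2O4] = 0.003652 / 0.02578 L = 0.142 M.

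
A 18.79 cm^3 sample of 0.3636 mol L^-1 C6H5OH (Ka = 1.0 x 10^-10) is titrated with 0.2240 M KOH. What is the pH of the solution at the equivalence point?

n(C6H5OH) = 0.3636 x 0.01879 = 0.006832 mol; V(KOH) at equivalence = 0.006832/0.2240 = 0.03050 L.
At equivalence all the acid is converted to C6H5O-; total volume = 0.01879 + 0.03050 = 0.04929 L, so [C6H5O-] = 0.006832/0.04929 = 0.1386 M.
Kb = Kw/Ka = 1.0e-14 / 1.0 x 10^-10 = 0.000100.
[OH^-] = sqrt(Kb x [C6H5O-]) = sqrt(0.000100 x 0.1386) = 0.00372 M.
pOH = 2.43, so pH = 14.00 - 2.43 = 11.57.

11.57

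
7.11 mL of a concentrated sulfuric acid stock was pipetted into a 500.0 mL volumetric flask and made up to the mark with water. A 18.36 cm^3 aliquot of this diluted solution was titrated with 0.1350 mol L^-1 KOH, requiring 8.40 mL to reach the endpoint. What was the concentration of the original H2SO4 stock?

n(KOH) = 0.1350 x 0.008400 = 0.001134 mol.
n(H2SO4) in the aliquot = 0.001134 x 1/2 = 0.0005670 mol.
[diluted H2SO4] = 0.0005670 / 0.01836 = 0.03088 M.
Dilution factor = 500.0/7.110 = 70.32, so [stock] = 0.03088 x 70.32 = 2.17 M.

2.17 M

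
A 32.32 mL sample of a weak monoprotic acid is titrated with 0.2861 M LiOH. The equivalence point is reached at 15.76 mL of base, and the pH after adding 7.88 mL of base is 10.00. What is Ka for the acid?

1.0 x 10^-10

7.88 mL is half of the equivalence volume, so this is the half-equivalence point where [HA] = [A^-].
At half-equivalence pH = pKa, so pKa = 10.00.
Ka = 10^(-10.00) = 1.0 x 10^-10.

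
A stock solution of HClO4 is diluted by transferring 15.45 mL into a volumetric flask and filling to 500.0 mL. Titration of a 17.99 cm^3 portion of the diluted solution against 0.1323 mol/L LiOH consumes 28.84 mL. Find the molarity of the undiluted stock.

6.86 M

n(LiOH) = 0.1323 x 0.02884 = 0.003816 mol.
n(HClO4) in the aliquot = 0.003816 mol.
[diluted HClO4] = 0.003816 / 0.01799 = 0.2121 M.
Dilution factor = 500.0/15.45 = 32.36, so [stock] = 0.2121 x 32.36 = 6.86 M.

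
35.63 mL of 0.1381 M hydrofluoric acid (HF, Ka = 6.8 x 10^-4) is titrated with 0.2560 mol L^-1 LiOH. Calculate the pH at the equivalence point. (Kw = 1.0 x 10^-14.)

n(HF) = 0.1381 x 0.03563 = 0.004921 mol; V(LiOH) at equivalence = 0.004921/0.2560 = 0.01922 L.
At equivalence all the acid is converted to F-; total volume = 0.03563 + 0.01922 = 0.05485 L, so [F-] = 0.004921/0.05485 = 0.08971 M.
Kb = Kw/Ka = 1.0e-14 / 6.8 x 10^-4 = 1.47e-11.
[OH^-] = sqrt(Kb x [F-]) = sqrt(1.47e-11 x 0.08971) = 1.15e-6 M.
pOH = 5.94, so pH = 14.00 - 5.94 = 8.06.

8.06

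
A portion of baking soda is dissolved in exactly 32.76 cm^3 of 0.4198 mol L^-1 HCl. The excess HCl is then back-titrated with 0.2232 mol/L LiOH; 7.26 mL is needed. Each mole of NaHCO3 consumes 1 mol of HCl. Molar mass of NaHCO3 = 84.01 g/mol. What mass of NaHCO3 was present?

Total n(HCl) added = 0.4198 x 0.03276 = 0.01375 mol.
n(LiOH) used = 0.2232 x 0.007260 = 0.001620 mol, which equals the excess n(HCl).
So n(HCl) consumed by the sample = 0.01375 - 0.001620 = 0.01213 mol.
n(NaHCO3) = 0.01213 / 1 = 0.01213 mol.
mass = 0.01213 mol x 84.01 g/mol = 1.02 g.

1.02 g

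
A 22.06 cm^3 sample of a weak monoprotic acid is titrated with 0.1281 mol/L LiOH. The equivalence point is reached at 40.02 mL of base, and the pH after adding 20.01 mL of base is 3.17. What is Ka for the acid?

6.8 x 10^-4

20.01 mL is half of the equivalence volume, so this is the half-equivalence point where [HA] = [A^-].
At half-equivalence pH = pKa, so pKa = 3.17.
Ka = 10^(-3.17) = 6.8 x 10^-4.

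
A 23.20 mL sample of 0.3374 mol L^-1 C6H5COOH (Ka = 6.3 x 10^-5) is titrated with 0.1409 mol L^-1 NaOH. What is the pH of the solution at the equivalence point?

8.60

n(C6H5COOH) = 0.3374 x 0.02320 = 0.007828 mol; V(NaOH) at equivalence = 0.007828/0.1409 = 0.05555 L.
At equivalence all the acid is converted to C6H5COO-; total volume = 0.02320 + 0.05555 = 0.07875 L, so [C6H5COO-] = 0.007828/0.07875 = 0.09939 M.
Kb = Kw/Ka = 1.0e-14 / 6.3 x 10^-5 = 1.59e-10.
[OH^-] = sqrt(Kb x [C6H5COO-]) = sqrt(1.59e-10 x 0.09939) = 3.97e-6 M.
pOH = 5.40, so pH = 14.00 - 5.40 = 8.60.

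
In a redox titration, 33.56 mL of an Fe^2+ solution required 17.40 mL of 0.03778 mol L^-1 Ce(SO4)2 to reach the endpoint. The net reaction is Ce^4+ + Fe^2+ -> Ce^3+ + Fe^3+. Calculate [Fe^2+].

0.0196 M

n(Ce(SO4)2) = 0.03778 x 0.01740 = 0.0006574 mol.
From the balanced equation, 1 mol Ce(SO4)2 reacts with 1 mol Fe^2+, so n(Fe^2+) = 0.0006574 x 1/1 = 0.0006574 mol.
[Fe^2+] = 0.0006574 / 0.03356 L = 0.0196 M.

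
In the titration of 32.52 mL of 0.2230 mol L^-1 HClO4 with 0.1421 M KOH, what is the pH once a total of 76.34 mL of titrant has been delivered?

12.52

n(acid) = 0.2230 x 0.03252 = 0.007252 mol; n(KOH) added = 0.1421 x 0.07634 = 0.01085 mol.
Base is in excess by 0.01085 - 0.007252 = 0.003596 mol in a total volume of 0.1089 L.
[OH^-] = 0.003596/0.1089 = 0.03303 M, so pOH = 1.48 and pH = 14.00 - 1.48 = 12.52.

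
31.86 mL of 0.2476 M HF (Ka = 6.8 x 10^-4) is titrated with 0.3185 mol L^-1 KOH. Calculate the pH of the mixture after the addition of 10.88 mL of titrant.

Initial n(HF) = 0.2476 x 0.03186 = 0.007889 mol.
n(KOH) added = 0.3185 x 0.01088 = 0.003465 mol, converting that many moles of HF to F-.
Remaining n(HF) = 0.004423 mol; n(F-) = 0.003465 mol.
By Henderson-Hasselbalch, pH = pKa + log([A^-]/[HA]) = 3.17 + log(0.003465/0.004423) = 3.17 + (-0.11) = 3.06.

3.06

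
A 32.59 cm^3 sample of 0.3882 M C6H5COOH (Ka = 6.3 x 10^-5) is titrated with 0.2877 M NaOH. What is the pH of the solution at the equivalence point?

n(C6H5COOH) = 0.3882 x 0.03259 = 0.01265 mol; V(NaOH) at equivalence = 0.01265/0.2877 = 0.04397 L.
At equivalence all the acid is converted to C6H5COO-; total volume = 0.03259 + 0.04397 = 0.07656 L, so [C6H5COO-] = 0.01265/0.07656 = 0.1652 M.
Kb = Kw/Ka = 1.0e-14 / 6.3 x 10^-5 = 1.59e-10.
[OH^-] = sqrt(Kb x [C6H5COO-]) = sqrt(1.59e-10 x 0.1652) = 5.12e-6 M.
pOH = 5.29, so pH = 14.00 - 5.29 = 8.71.

8.71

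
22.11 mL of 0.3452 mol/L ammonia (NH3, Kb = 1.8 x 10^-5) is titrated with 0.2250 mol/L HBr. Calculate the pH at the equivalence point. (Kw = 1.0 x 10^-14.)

5.06

n(NH3) = 0.3452 x 0.02211 = 0.007632 mol; V(HBr) at equivalence = 0.007632/0.2250 = 0.03392 L.
At equivalence the base is fully converted to NH4+; total volume = 0.05603 L, so [NH4+] = 0.007632/0.05603 = 0.1362 M.
Ka(NH4+) = Kw/Kb = 1.0e-14 / 1.8 x 10^-5 = 5.56e-10.
[H^+] = sqrt(Ka x [NH4+]) = sqrt(5.56e-10 x 0.1362) = 8.70e-6 M.
pH = -log(8.70e-6) = 5.06.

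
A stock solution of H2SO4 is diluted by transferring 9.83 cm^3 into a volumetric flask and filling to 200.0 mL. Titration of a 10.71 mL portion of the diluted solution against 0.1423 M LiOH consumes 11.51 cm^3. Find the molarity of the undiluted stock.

1.56 M

n(LiOH) = 0.1423 x 0.01151 = 0.001638 mol.
n(H2SO4) in the aliquot = 0.001638 x 1/2 = 0.0008189 mol.
[diluted H2SO4] = 0.0008189 / 0.01071 = 0.07646 M.
Dilution factor = 200.0/9.830 = 20.35, so [stock] = 0.07646 x 20.35 = 1.56 M.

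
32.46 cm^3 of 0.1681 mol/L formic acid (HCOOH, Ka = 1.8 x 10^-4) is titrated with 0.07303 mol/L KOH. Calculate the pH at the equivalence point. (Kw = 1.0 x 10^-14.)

8.23

n(HCOOH) = 0.1681 x 0.03246 = 0.005457 mol; V(KOH) at equivalence = 0.005457/0.07303 = 0.07472 L.
At equivalence all the acid is converted to HCOO-; total volume = 0.03246 + 0.07472 = 0.1072 L, so [HCOO-] = 0.005457/0.1072 = 0.05091 M.
Kb = Kw/Ka = 1.0e-14 / 1.8 x 10^-4 = 5.56e-11.
[OH^-] = sqrt(Kb x [HCOO-]) = sqrt(5.56e-11 x 0.05091) = 1.68e-6 M.
pOH = 5.77, so pH = 14.00 - 5.77 = 8.23.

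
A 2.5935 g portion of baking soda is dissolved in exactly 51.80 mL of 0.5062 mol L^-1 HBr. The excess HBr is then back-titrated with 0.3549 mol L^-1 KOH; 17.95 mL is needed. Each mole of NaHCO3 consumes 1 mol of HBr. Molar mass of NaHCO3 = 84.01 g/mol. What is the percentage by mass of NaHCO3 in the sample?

64.3%

Total n(HBr) added = 0.5062 x 0.05180 = 0.02622 mol.
n(KOH) used = 0.3549 x 0.01795 = 0.006370 mol, which equals the excess n(HBr).
So n(HBr) consumed by the sample = 0.02622 - 0.006370 = 0.01985 mol.
n(NaHCO3) = 0.01985 / 1 = 0.01985 mol.
mass NaHCO3 = 0.01985 x 84.01 = 1.668 g, so %NaHCO3 = 1.668/2.5935 x 100 = 64.3%.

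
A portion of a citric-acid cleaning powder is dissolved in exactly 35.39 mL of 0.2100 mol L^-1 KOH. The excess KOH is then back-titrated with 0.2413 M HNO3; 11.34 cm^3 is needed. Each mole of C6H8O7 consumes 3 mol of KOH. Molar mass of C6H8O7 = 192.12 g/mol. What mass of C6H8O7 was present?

Total n(KOH) added = 0.2100 x 0.03539 = 0.007432 mol.
n(HNO3) used = 0.2413 x 0.01134 = 0.002736 mol, which equals the excess n(KOH).
So n(KOH) consumed by the sample = 0.007432 - 0.002736 = 0.004696 mol.
n(C6H8O7) = 0.004696 / 3 = 0.001565 mol.
mass = 0.001565 mol x 192.12 g/mol = 0.301 g.

0.301 g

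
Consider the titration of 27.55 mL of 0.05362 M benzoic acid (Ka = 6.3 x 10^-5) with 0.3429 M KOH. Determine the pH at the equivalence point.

8.43

n(C6H5COOH) = 0.05362 x 0.02755 = 0.001477 mol; V(KOH) at equivalence = 0.001477/0.3429 = 0.004308 L.
At equivalence all the acid is converted to C6H5COO-; total volume = 0.02755 + 0.004308 = 0.03186 L, so [C6H5COO-] = 0.001477/0.03186 = 0.04637 M.
Kb = Kw/Ka = 1.0e-14 / 6.3 x 10^-5 = 1.59e-10.
[OH^-] = sqrt(Kb x [C6H5COO-]) = sqrt(1.59e-10 x 0.04637) = 2.71e-6 M.
pOH = 5.57, so pH = 14.00 - 5.57 = 8.43.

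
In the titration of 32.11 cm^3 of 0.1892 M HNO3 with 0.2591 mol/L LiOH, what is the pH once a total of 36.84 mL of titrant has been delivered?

12.70

n(acid) = 0.1892 x 0.03211 = 0.006075 mol; n(LiOH) added = 0.2591 x 0.03684 = 0.009545 mol.
Base is in excess by 0.009545 - 0.006075 = 0.003470 mol in a total volume of 0.06895 L.
[OH^-] = 0.003470/0.06895 = 0.05033 M, so pOH = 1.30 and pH = 14.00 - 1.30 = 12.70.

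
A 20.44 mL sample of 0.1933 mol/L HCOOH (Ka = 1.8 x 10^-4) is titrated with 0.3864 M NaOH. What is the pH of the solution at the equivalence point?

n(HCOOH) = 0.1933 x 0.02044 = 0.003951 mol; V(NaOH) at equivalence = 0.003951/0.3864 = 0.01023 L.
At equivalence all the acid is converted to HCOO-; total volume = 0.02044 + 0.01023 = 0.03067 L, so [HCOO-] = 0.003951/0.03067 = 0.1288 M.
Kb = Kw/Ka = 1.0e-14 / 1.8 x 10^-4 = 5.56e-11.
[OH^-] = sqrt(Kb x [HCOO-]) = sqrt(5.56e-11 x 0.1288) = 2.68e-6 M.
pOH = 5.57, so pH = 14.00 - 5.57 = 8.43.

8.43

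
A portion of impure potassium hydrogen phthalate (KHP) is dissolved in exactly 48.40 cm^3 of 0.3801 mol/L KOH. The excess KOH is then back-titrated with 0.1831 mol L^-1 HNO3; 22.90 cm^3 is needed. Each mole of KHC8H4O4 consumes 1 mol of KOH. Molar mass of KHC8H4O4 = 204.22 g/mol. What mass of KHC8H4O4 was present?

Total n(KOH) added = 0.3801 x 0.04840 = 0.01840 mol.
n(HNO3) used = 0.1831 x 0.02290 = 0.004193 mol, which equals the excess n(KOH).
So n(KOH) consumed by the sample = 0.01840 - 0.004193 = 0.01420 mol.
n(KHC8H4O4) = 0.01420 / 1 = 0.01420 mol.
mass = 0.01420 mol x 204.22 g/mol = 2.90 g.

2.90 g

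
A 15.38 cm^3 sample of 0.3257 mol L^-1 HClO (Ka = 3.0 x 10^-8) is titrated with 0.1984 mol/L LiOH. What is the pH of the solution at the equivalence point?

n(HClO) = 0.3257 x 0.01538 = 0.005009 mol; V(LiOH) at equivalence = 0.005009/0.1984 = 0.02525 L.
At equivalence all the acid is converted to ClO-; total volume = 0.01538 + 0.02525 = 0.04063 L, so [ClO-] = 0.005009/0.04063 = 0.1233 M.
Kb = Kw/Ka = 1.0e-14 / 3.0 x 10^-8 = 3.33e-7.
[OH^-] = sqrt(Kb x [ClO-]) = sqrt(3.33e-7 x 0.1233) = 0.000203 M.
pOH = 3.69, so pH = 14.00 - 3.69 = 10.31.

10.31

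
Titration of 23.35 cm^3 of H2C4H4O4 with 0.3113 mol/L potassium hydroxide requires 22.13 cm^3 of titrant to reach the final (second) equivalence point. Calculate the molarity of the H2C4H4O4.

n(KOH) = 0.3113 x 0.02213 = 0.006889 mol.
At the final (second) equivalence point, 2 mol OH^- react per mol H2C4H4O4, so n(H2C4H4O4) = 0.006889 / 2 = 0.003445 mol.
[H2C4H4O4] = 0.003445 / 0.02335 L = 0.148 M.

0.148 M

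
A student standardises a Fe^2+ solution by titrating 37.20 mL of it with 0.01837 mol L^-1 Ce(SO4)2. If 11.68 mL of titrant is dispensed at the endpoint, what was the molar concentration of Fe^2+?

0.00577 M

n(Ce(SO4)2) = 0.01837 x 0.01168 = 0.0002146 mol.
From the balanced equation, 1 mol Ce(SO4)2 reacts with 1 mol Fe^2+, so n(Fe^2+) = 0.0002146 x 1/1 = 0.0002146 mol.
[Fe^2+] = 0.0002146 / 0.03720 L = 0.00577 M.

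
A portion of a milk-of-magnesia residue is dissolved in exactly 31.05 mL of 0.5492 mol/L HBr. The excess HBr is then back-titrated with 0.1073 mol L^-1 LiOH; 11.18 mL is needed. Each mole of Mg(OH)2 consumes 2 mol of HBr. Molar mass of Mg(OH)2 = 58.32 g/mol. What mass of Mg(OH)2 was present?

0.462 g

Total n(HBr) added = 0.5492 x 0.03105 = 0.01705 mol.
n(LiOH) used = 0.1073 x 0.01118 = 0.001200 mol, which equals the excess n(HBr).
So n(HBr) consumed by the sample = 0.01705 - 0.001200 = 0.01585 mol.
n(Mg(OH)2) = 0.01585 / 2 = 0.007927 mol.
mass = 0.007927 mol x 58.32 g/mol = 0.462 g.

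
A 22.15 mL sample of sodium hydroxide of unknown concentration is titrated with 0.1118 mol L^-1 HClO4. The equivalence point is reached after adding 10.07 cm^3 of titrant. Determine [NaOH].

0.0508 M

n(HClO4) delivered = 0.1118 x 0.01007 = 0.001126 mol.
For a 1:1 reaction, n(NaOH) = 0.001126 mol.
[NaOH] = 0.001126 mol / 0.02215 L = 0.0508 M.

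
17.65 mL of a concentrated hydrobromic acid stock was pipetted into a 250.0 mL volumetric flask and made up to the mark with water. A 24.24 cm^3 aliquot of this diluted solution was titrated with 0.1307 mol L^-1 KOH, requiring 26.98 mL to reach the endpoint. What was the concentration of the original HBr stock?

2.06 M

n(KOH) = 0.1307 x 0.02698 = 0.003526 mol.
n(HBr) in the aliquot = 0.003526 mol.
[diluted HBr] = 0.003526 / 0.02424 = 0.1455 M.
Dilution factor = 250.0/17.65 = 14.16, so [stock] = 0.1455 x 14.16 = 2.06 M.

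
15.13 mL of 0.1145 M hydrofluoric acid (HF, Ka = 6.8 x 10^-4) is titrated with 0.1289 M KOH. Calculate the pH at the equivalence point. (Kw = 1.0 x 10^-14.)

7.98

n(HF) = 0.1145 x 0.01513 = 0.001732 mol; V(KOH) at equivalence = 0.001732/0.1289 = 0.01344 L.
At equivalence all the acid is converted to F-; total volume = 0.01513 + 0.01344 = 0.02857 L, so [F-] = 0.001732/0.02857 = 0.06064 M.
Kb = Kw/Ka = 1.0e-14 / 6.8 x 10^-4 = 1.47e-11.
[OH^-] = sqrt(Kb x [F-]) = sqrt(1.47e-11 x 0.06064) = 9.44e-7 M.
pOH = 6.02, so pH = 14.00 - 6.02 = 7.98.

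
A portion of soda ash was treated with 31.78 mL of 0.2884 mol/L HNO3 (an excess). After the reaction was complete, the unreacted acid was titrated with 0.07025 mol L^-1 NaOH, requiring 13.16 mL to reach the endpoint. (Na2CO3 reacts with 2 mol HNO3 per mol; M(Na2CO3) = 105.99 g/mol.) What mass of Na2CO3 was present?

0.437 g

Total n(HNO3) added = 0.2884 x 0.03178 = 0.009165 mol.
n(NaOH) used = 0.07025 x 0.01316 = 0.0009245 mol, which equals the excess n(HNO3).
So n(HNO3) consumed by the sample = 0.009165 - 0.0009245 = 0.008241 mol.
n(Na2CO3) = 0.008241 / 2 = 0.004120 mol.
mass = 0.004120 mol x 105.99 g/mol = 0.437 g.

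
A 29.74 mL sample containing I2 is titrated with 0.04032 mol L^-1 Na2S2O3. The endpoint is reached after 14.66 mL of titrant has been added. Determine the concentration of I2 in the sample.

0.00994 M

n(Na2S2O3) = 0.04032 x 0.01466 = 0.0005911 mol.
From the balanced equation, 2 mol Na2S2O3 reacts with 1 mol I2, so n(I2) = 0.0005911 x 1/2 = 0.0002955 mol.
[I2] = 0.0002955 / 0.02974 L = 0.00994 M.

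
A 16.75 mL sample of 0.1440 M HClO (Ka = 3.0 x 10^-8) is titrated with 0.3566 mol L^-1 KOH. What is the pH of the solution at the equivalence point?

10.27

n(HClO) = 0.1440 x 0.01675 = 0.002412 mol; V(KOH) at equivalence = 0.002412/0.3566 = 0.006764 L.
At equivalence all the acid is converted to ClO-; total volume = 0.01675 + 0.006764 = 0.02351 L, so [ClO-] = 0.002412/0.02351 = 0.1026 M.
Kb = Kw/Ka = 1.0e-14 / 3.0 x 10^-8 = 3.33e-7.
[OH^-] = sqrt(Kb x [ClO-]) = sqrt(3.33e-7 x 0.1026) = 0.000185 M.
pOH = 3.73, so pH = 14.00 - 3.73 = 10.27.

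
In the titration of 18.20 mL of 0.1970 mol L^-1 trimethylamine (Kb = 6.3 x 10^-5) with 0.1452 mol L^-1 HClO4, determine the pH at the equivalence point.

n((CH3)3N) = 0.1970 x 0.01820 = 0.003585 mol; V(HClO4) at equivalence = 0.003585/0.1452 = 0.02469 L.
At equivalence the base is fully converted to (CH3)3NH+; total volume = 0.04289 L, so [(CH3)3NH+] = 0.003585/0.04289 = 0.08359 M.
Ka((CH3)3NH+) = Kw/Kb = 1.0e-14 / 6.3 x 10^-5 = 1.59e-10.
[H^+] = sqrt(Ka x [(CH3)3NH+]) = sqrt(1.59e-10 x 0.08359) = 3.64e-6 M.
pH = -log(3.64e-6) = 5.44.

5.44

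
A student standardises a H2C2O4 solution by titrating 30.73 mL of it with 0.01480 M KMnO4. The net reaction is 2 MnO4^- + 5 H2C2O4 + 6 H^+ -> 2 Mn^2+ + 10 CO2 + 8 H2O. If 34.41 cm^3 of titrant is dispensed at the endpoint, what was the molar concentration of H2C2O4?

n(KMnO4) = 0.01480 x 0.03441 = 0.0005093 mol.
From the balanced equation, 2 mol KMnO4 reacts with 5 mol H2C2O4, so n(H2C2O4) = 0.0005093 x 5/2 = 0.001273 mol.
[H2C2O4] = 0.001273 / 0.03073 L = 0.0414 M.

0.0414 M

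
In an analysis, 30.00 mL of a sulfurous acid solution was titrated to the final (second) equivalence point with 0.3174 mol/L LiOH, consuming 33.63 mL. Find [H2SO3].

n(LiOH) = 0.3174 x 0.03363 = 0.01067 mol.
At the final (second) equivalence point, 2 mol OH^- react per mol H2SO3, so n(H2SO3) = 0.01067 / 2 = 0.005337 mol.
[H2SO3] = 0.005337 / 0.03000 L = 0.178 M.

0.178 M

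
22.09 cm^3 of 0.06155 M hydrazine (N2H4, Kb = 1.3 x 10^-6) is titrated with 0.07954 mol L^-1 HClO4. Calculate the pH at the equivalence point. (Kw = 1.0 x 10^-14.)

4.79

n(N2H4) = 0.06155 x 0.02209 = 0.001360 mol; V(HClO4) at equivalence = 0.001360/0.07954 = 0.01709 L.
At equivalence the base is fully converted to N2H5+; total volume = 0.03918 L, so [N2H5+] = 0.001360/0.03918 = 0.03470 M.
Ka(N2H5+) = Kw/Kb = 1.0e-14 / 1.3 x 10^-6 = 7.69e-9.
[H^+] = sqrt(Ka x [N2H5+]) = sqrt(7.69e-9 x 0.03470) = 1.63e-5 M.
pH = -log(1.63e-5) = 4.79.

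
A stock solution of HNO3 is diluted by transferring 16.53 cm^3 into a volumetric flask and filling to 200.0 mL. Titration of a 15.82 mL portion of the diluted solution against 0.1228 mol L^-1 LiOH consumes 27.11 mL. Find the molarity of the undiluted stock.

2.55 M

n(LiOH) = 0.1228 x 0.02711 = 0.003329 mol.
n(HNO3) in the aliquot = 0.003329 mol.
[diluted HNO3] = 0.003329 / 0.01582 = 0.2104 M.
Dilution factor = 200.0/16.53 = 12.10, so [stock] = 0.2104 x 12.10 = 2.55 M.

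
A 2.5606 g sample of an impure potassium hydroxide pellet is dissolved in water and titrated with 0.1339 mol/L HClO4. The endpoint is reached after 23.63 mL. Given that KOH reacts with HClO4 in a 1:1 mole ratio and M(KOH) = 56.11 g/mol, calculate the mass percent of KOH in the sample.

n(HClO4) = 0.1339 x 0.02363 = 0.003164 mol.
n(KOH) = 0.003164 / 1 = 0.003164 mol.
mass of KOH = 0.003164 x 56.11 = 0.1775 g.
% purity = 0.1775 / 2.5606 x 100 = 6.93%.

6.93%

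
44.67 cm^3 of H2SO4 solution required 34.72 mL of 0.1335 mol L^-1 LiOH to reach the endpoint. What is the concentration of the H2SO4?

0.0519 M

n(LiOH) delivered = 0.1335 x 0.03472 = 0.004635 mol.
The reaction is 1 H2SO4 + 2 LiOH, so n(H2SO4) = 0.004635 x 1/2 = 0.002318 mol.
[H2SO4] = 0.002318 mol / 0.04467 L = 0.0519 M.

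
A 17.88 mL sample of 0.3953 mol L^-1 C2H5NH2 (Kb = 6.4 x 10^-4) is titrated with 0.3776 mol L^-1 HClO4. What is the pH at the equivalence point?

5.76

n(C2H5NH2) = 0.3953 x 0.01788 = 0.007068 mol; V(HClO4) at equivalence = 0.007068/0.3776 = 0.01872 L.
At equivalence the base is fully converted to C2H5NH3+; total volume = 0.03660 L, so [C2H5NH3+] = 0.007068/0.03660 = 0.1931 M.
Ka(C2H5NH3+) = Kw/Kb = 1.0e-14 / 6.4 x 10^-4 = 1.56e-11.
[H^+] = sqrt(Ka x [C2H5NH3+]) = sqrt(1.56e-11 x 0.1931) = 1.74e-6 M.
pH = -log(1.74e-6) = 5.76.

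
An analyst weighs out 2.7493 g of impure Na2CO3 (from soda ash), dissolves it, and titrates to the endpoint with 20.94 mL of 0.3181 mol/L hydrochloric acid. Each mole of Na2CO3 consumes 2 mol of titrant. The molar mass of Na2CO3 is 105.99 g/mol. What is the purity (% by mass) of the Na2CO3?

n(HCl) = 0.3181 x 0.02094 = 0.006661 mol.
n(Na2CO3) = 0.006661 / 2 = 0.003331 mol.
mass of Na2CO3 = 0.003331 x 105.99 = 0.3530 g.
% purity = 0.3530 / 2.7493 x 100 = 12.8%.

12.8%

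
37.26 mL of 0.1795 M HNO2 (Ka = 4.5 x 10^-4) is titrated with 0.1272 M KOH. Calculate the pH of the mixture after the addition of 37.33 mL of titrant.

3.74

Initial n(HNO2) = 0.1795 x 0.03726 = 0.006688 mol.
n(KOH) added = 0.1272 x 0.03733 = 0.004748 mol, converting that many moles of HNO2 to NO2-.
Remaining n(HNO2) = 0.001940 mol; n(NO2-) = 0.004748 mol.
By Henderson-Hasselbalch, pH = pKa + log([A^-]/[HA]) = 3.35 + log(0.004748/0.001940) = 3.35 + (+0.39) = 3.74.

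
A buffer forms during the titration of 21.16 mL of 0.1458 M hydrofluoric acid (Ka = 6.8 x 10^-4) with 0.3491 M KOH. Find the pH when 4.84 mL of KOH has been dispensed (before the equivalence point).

Initial n(HF) = 0.1458 x 0.02116 = 0.003085 mol.
n(KOH) added = 0.3491 x 0.004840 = 0.001690 mol, converting that many moles of HF to F-.
Remaining n(HF) = 0.001395 mol; n(F-) = 0.001690 mol.
By Henderson-Hasselbalch, pH = pKa + log([A^-]/[HA]) = 3.17 + log(0.001690/0.001395) = 3.17 + (+0.08) = 3.25.

3.25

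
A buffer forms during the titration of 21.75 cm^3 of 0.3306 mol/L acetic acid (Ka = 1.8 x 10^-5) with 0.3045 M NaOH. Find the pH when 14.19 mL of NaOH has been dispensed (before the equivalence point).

4.92

Initial n(CH3COOH) = 0.3306 x 0.02175 = 0.007191 mol.
n(NaOH) added = 0.3045 x 0.01419 = 0.004321 mol, converting that many moles of CH3COOH to CH3COO-.
Remaining n(CH3COOH) = 0.002870 mol; n(CH3COO-) = 0.004321 mol.
By Henderson-Hasselbalch, pH = pKa + log([A^-]/[HA]) = 4.74 + log(0.004321/0.002870) = 4.74 + (+0.18) = 4.92.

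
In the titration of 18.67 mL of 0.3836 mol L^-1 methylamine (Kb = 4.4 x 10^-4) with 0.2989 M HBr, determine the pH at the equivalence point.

n(CH3NH2) = 0.3836 x 0.01867 = 0.007162 mol; V(HBr) at equivalence = 0.007162/0.2989 = 0.02396 L.
At equivalence the base is fully converted to CH3NH3+; total volume = 0.04263 L, so [CH3NH3+] = 0.007162/0.04263 = 0.1680 M.
Ka(CH3NH3+) = Kw/Kb = 1.0e-14 / 4.4 x 10^-4 = 2.27e-11.
[H^+] = sqrt(Ka x [CH3NH3+]) = sqrt(2.27e-11 x 0.1680) = 1.95e-6 M.
pH = -log(1.95e-6) = 5.71.

5.71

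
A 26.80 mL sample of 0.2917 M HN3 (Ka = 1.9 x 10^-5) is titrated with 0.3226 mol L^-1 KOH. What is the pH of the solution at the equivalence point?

n(HN3) = 0.2917 x 0.02680 = 0.007818 mol; V(KOH) at equivalence = 0.007818/0.3226 = 0.02423 L.
At equivalence all the acid is converted to N3-; total volume = 0.02680 + 0.02423 = 0.05103 L, so [N3-] = 0.007818/0.05103 = 0.1532 M.
Kb = Kw/Ka = 1.0e-14 / 1.9 x 10^-5 = 5.26e-10.
[OH^-] = sqrt(Kb x [N3-]) = sqrt(5.26e-10 x 0.1532) = 8.98e-6 M.
pOH = 5.05, so pH = 14.00 - 5.05 = 8.95.

8.95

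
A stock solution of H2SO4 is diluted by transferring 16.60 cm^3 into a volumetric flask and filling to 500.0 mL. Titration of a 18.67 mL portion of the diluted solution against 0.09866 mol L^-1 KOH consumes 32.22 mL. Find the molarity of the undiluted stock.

n(KOH) = 0.09866 x 0.03222 = 0.003179 mol.
n(H2SO4) in the aliquot = 0.003179 x 1/2 = 0.001589 mol.
[diluted H2SO4] = 0.001589 / 0.01867 = 0.08513 M.
Dilution factor = 500.0/16.60 = 30.12, so [stock] = 0.08513 x 30.12 = 2.56 M.

2.56 M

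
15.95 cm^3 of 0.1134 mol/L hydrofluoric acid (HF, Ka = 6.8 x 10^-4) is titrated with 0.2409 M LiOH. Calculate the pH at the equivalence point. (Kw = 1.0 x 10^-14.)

n(HF) = 0.1134 x 0.01595 = 0.001809 mol; V(LiOH) at equivalence = 0.001809/0.2409 = 0.007508 L.
At equivalence all the acid is converted to F-; total volume = 0.01595 + 0.007508 = 0.02346 L, so [F-] = 0.001809/0.02346 = 0.07710 M.
Kb = Kw/Ka = 1.0e-14 / 6.8 x 10^-4 = 1.47e-11.
[OH^-] = sqrt(Kb x [F-]) = sqrt(1.47e-11 x 0.07710) = 1.06e-6 M.
pOH = 5.97, so pH = 14.00 - 5.97 = 8.03.

8.03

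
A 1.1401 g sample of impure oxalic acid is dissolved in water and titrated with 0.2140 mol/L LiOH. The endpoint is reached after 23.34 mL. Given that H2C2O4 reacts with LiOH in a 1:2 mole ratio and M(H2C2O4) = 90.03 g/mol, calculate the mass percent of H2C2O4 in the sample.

n(LiOH) = 0.2140 x 0.02334 = 0.004995 mol.
n(H2C2O4) = 0.004995 / 2 = 0.002497 mol.
mass of H2C2O4 = 0.002497 x 90.03 = 0.2248 g.
% purity = 0.2248 / 1.1401 x 100 = 19.7%.

19.7%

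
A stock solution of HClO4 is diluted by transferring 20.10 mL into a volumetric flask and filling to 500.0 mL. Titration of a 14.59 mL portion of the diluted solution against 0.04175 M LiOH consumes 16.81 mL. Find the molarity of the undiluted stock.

n(LiOH) = 0.04175 x 0.01681 = 0.0007018 mol.
n(HClO4) in the aliquot = 0.0007018 mol.
[diluted HClO4] = 0.0007018 / 0.01459 = 0.04810 M.
Dilution factor = 500.0/20.10 = 24.88, so [stock] = 0.04810 x 24.88 = 1.20 M.

1.20 M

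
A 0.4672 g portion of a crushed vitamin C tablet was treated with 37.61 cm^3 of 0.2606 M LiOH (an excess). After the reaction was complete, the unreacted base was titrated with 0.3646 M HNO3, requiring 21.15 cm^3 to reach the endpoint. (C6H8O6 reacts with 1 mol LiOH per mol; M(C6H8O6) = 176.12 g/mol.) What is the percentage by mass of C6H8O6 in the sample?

Total n(LiOH) added = 0.2606 x 0.03761 = 0.009801 mol.
n(HNO3) used = 0.3646 x 0.02115 = 0.007711 mol, which equals the excess n(LiOH).
So n(LiOH) consumed by the sample = 0.009801 - 0.007711 = 0.002090 mol.
n(C6H8O6) = 0.002090 / 1 = 0.002090 mol.
mass C6H8O6 = 0.002090 x 176.12 = 0.3681 g, so %C6H8O6 = 0.3681/0.4672 x 100 = 78.8%.

78.8%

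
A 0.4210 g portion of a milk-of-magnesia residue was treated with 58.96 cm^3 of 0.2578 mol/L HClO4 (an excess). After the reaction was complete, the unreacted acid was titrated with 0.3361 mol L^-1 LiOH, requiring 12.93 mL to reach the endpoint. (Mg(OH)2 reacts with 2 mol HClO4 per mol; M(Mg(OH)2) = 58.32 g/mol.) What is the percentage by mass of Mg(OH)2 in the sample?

Total n(HClO4) added = 0.2578 x 0.05896 = 0.01520 mol.
n(LiOH) used = 0.3361 x 0.01293 = 0.004346 mol, which equals the excess n(HClO4).
So n(HClO4) consumed by the sample = 0.01520 - 0.004346 = 0.01085 mol.
n(Mg(OH)2) = 0.01085 / 2 = 0.005427 mol.
mass Mg(OH)2 = 0.005427 x 58.32 = 0.3165 g, so %Mg(OH)2 = 0.3165/0.4210 x 100 = 75.2%.

75.2%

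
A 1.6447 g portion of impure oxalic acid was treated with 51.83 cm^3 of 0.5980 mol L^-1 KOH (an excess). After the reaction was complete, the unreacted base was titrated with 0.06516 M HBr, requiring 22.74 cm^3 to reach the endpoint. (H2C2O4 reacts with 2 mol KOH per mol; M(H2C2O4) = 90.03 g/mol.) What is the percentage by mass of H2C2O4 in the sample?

80.8%

Total n(KOH) added = 0.5980 x 0.05183 = 0.03099 mol.
n(HBr) used = 0.06516 x 0.02274 = 0.001482 mol, which equals the excess n(KOH).
So n(KOH) consumed by the sample = 0.03099 - 0.001482 = 0.02951 mol.
n(H2C2O4) = 0.02951 / 2 = 0.01476 mol.
mass H2C2O4 = 0.01476 x 90.03 = 1.329 g, so %H2C2O4 = 1.329/1.6447 x 100 = 80.8%.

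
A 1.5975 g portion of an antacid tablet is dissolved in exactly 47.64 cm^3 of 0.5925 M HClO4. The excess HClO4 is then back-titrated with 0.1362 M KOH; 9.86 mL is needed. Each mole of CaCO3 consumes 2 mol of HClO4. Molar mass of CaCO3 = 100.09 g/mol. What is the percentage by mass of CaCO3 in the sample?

84.2%

Total n(HClO4) added = 0.5925 x 0.04764 = 0.02823 mol.
n(KOH) used = 0.1362 x 0.009860 = 0.001343 mol, which equals the excess n(HClO4).
So n(HClO4) consumed by the sample = 0.02823 - 0.001343 = 0.02688 mol.
n(CaCO3) = 0.02688 / 2 = 0.01344 mol.
mass CaCO3 = 0.01344 x 100.09 = 1.345 g, so %CaCO3 = 1.345/1.5975 x 100 = 84.2%.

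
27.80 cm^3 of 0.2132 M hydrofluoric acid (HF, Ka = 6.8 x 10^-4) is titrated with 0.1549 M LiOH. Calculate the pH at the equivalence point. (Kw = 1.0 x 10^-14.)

n(HF) = 0.2132 x 0.02780 = 0.005927 mol; V(LiOH) at equivalence = 0.005927/0.1549 = 0.03826 L.
At equivalence all the acid is converted to F-; total volume = 0.02780 + 0.03826 = 0.06606 L, so [F-] = 0.005927/0.06606 = 0.08972 M.
Kb = Kw/Ka = 1.0e-14 / 6.8 x 10^-4 = 1.47e-11.
[OH^-] = sqrt(Kb x [F-]) = sqrt(1.47e-11 x 0.08972) = 1.15e-6 M.
pOH = 5.94, so pH = 14.00 - 5.94 = 8.06.

8.06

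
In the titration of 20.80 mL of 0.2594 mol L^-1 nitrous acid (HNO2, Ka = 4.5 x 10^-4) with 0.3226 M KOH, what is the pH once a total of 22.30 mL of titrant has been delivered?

12.62

n(acid) = 0.2594 x 0.02080 = 0.005396 mol; n(KOH) added = 0.3226 x 0.02230 = 0.007194 mol.
Base is in excess by 0.007194 - 0.005396 = 0.001798 mol in a total volume of 0.04310 L.
[OH^-] = 0.001798/0.04310 = 0.04173 M, so pOH = 1.38 and pH = 14.00 - 1.38 = 12.62.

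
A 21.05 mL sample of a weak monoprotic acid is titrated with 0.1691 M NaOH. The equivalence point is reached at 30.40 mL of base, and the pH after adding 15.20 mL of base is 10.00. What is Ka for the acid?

1.0 x 10^-10

15.20 mL is half of the equivalence volume, so this is the half-equivalence point where [HA] = [A^-].
At half-equivalence pH = pKa, so pKa = 10.00.
Ka = 10^(-10.00) = 1.0 x 10^-10.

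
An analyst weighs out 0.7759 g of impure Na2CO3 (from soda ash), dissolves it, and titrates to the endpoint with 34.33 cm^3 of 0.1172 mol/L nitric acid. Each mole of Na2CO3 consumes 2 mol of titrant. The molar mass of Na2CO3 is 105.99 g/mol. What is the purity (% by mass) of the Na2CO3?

27.5%

n(HNO3) = 0.1172 x 0.03433 = 0.004023 mol.
n(Na2CO3) = 0.004023 / 2 = 0.002012 mol.
mass of Na2CO3 = 0.002012 x 105.99 = 0.2132 g.
% purity = 0.2132 / 0.7759 x 100 = 27.5%.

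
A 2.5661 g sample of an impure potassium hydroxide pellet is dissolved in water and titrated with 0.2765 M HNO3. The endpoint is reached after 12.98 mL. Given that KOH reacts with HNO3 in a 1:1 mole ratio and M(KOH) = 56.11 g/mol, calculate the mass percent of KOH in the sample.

n(HNO3) = 0.2765 x 0.01298 = 0.003589 mol.
n(KOH) = 0.003589 / 1 = 0.003589 mol.
mass of KOH = 0.003589 x 56.11 = 0.2014 g.
% purity = 0.2014 / 2.5661 x 100 = 7.85%.

7.85%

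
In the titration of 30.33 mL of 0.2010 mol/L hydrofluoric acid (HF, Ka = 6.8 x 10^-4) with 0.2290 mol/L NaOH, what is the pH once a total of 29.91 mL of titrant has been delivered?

12.10

n(acid) = 0.2010 x 0.03033 = 0.006096 mol; n(NaOH) added = 0.2290 x 0.02991 = 0.006849 mol.
Base is in excess by 0.006849 - 0.006096 = 0.0007531 mol in a total volume of 0.06024 L.
[OH^-] = 0.0007531/0.06024 = 0.01250 M, so pOH = 1.90 and pH = 14.00 - 1.90 = 12.10.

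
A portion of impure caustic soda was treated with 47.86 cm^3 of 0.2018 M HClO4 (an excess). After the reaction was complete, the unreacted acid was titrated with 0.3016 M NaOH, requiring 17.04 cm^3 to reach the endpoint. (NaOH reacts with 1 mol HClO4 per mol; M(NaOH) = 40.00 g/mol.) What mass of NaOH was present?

Total n(HClO4) added = 0.2018 x 0.04786 = 0.009658 mol.
n(NaOH) used = 0.3016 x 0.01704 = 0.005139 mol, which equals the excess n(HClO4).
So n(HClO4) consumed by the sample = 0.009658 - 0.005139 = 0.004519 mol.
n(NaOH) = 0.004519 / 1 = 0.004519 mol.
mass = 0.004519 mol x 40.00 g/mol = 0.181 g.

0.181 g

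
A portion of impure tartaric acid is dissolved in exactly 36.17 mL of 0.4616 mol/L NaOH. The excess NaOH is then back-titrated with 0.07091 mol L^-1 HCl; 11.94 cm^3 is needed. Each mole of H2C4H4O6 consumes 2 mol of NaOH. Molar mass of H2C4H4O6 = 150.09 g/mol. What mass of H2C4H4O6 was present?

1.19 g

Total n(NaOH) added = 0.4616 x 0.03617 = 0.01670 mol.
n(HCl) used = 0.07091 x 0.01194 = 0.0008467 mol, which equals the excess n(NaOH).
So n(NaOH) consumed by the sample = 0.01670 - 0.0008467 = 0.01585 mol.
n(H2C4H4O6) = 0.01585 / 2 = 0.007925 mol.
mass = 0.007925 mol x 150.09 g/mol = 1.19 g.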